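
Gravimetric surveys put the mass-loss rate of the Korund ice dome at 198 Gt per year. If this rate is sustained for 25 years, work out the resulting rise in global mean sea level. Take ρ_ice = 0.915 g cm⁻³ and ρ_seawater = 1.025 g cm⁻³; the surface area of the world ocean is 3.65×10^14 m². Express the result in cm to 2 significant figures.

Total mass lost = 198 Gt/yr × 25 yr = 4950 Gt = 4.950×10^15 kg.
ρ_w = 1.025 g cm⁻³ = 1025 kg m⁻³, so water volume = 4.950×10^15 / 1025 = 4.829×10^12 m³.
Δh = 4.829×10^12 / 3.65×10^14 = 0.0132 m = 1.3 cm.

≈ 1.3 cm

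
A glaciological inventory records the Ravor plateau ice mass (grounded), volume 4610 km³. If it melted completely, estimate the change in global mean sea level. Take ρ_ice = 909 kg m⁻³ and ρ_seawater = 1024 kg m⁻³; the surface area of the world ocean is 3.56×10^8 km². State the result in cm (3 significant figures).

Ravor: 4610 km³ × (909/1024) = 4092 km³ of water.
Spread over 3.56×10^14 m² of ocean, Δh = 4.092×10^12 / 3.56×10^14 = 0.0115 m = 1.15 cm.

≈ 1.15 cm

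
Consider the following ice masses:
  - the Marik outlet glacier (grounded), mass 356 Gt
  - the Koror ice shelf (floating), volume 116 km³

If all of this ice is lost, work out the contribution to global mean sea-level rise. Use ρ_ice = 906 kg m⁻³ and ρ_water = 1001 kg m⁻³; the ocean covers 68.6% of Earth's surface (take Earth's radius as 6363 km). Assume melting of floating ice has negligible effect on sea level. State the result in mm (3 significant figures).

≈ 1.02 mm

Marik: 356 Gt = 3.560×10^14 kg; dividing by ρ_w = 1001 kg m⁻³ gives 3.556×10^11 m³ of water.
The Koror ice shelf is floating and already displaces its own weight of water, so its melt adds essentially nothing to sea level.
Total added water ≈ 3.556×10^11 m³ over 3.49×10^14 m² → Δh = 1.02×10^-3 m = 1.02 mm.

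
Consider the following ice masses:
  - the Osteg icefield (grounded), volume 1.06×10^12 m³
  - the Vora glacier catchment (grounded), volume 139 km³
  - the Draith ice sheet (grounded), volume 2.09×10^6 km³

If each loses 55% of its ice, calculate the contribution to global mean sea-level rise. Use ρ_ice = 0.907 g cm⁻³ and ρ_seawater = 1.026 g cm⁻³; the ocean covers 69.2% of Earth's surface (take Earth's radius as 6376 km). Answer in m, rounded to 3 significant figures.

≈ 2.88 m

Osteg: 0.55 × 1.06×10^12 m³ × (907/1026) = 5.154×10^11 m³ of water.
Vora: 0.55 × 139 km³ × (907/1026) = 67.58 km³ of water.
Draith: 0.55 × 2.09×10^6 km³ × (907/1026) = 1.016×10^6 km³ of water.
Total added water ≈ 1.017×10^15 m³ over 3.54×10^14 m² → Δh = 2.88 m.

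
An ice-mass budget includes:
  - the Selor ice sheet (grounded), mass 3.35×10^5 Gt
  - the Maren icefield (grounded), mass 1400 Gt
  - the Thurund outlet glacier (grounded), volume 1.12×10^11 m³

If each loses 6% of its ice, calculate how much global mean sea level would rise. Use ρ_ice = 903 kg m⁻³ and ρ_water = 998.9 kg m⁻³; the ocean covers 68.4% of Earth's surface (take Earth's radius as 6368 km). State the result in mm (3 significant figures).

Selor: 0.06 × 3.35×10^5 Gt = 2.010×10^16 kg; dividing by ρ_w = 998.9 kg m⁻³ gives 2.012×10^13 m³ of water.
Maren: 0.06 × 1400 Gt = 8.400×10^13 kg; dividing by ρ_w = 998.9 kg m⁻³ gives 8.409×10^10 m³ of water.
Thurund: 0.06 × 1.12×10^11 m³ × (903/998.9) = 6.075×10^9 m³ of water.
Total added water ≈ 2.021×10^13 m³ over 3.49×10^14 m² → Δh = 0.0580 m = 58.0 mm.

≈ 58.0 mm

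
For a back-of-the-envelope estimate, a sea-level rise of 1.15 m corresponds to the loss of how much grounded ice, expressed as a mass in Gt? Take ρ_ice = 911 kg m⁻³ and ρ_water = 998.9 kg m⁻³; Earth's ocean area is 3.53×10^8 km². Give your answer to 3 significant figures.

≈ 4.06×10^5 Gt

Required water volume = Δh × A = 1.15 m × 3.53×10^14 m² = 4.059×10^14 m³.
ρ_w = 998.9 kg m⁻³, so the mass of water = 4.059×10^14 m³ × 998.9 kg m⁻³ = 4.055×10^17 kg = 4.06×10^5 Gt (and the same mass of ice, by conservation).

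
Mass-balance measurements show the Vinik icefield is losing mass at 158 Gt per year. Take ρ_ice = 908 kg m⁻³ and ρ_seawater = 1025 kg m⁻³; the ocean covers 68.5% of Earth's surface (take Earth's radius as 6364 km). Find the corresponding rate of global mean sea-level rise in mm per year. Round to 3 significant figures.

ρ_w = 1025 kg m⁻³. Annual water volume added = 158 Gt / ρ_w = 1.580×10^14 kg / 1025 kg m⁻³ = 1.541×10^11 m³.
Δh per year = 1.541×10^11 / 3.49×10^14 = 4.42×10^-4 m = 0.442 mm.

≈ 0.442 mm/yr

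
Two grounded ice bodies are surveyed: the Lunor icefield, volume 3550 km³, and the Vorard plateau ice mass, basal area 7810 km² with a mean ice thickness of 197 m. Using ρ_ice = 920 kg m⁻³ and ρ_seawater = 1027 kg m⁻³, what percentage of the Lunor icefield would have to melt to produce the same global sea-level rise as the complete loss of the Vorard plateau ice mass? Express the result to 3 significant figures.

≈ 43.3 %

Equal sea-level rise means equal mass of meltwater, i.e. equal mass of ice lost.
Ice mass of Vorard: 1.415×10^15 kg; ice mass of Lunor: 3.266×10^15 kg.
Fraction required = 1.415×10^15 / 3.266×10^15 = 0.433 → 43.3 %.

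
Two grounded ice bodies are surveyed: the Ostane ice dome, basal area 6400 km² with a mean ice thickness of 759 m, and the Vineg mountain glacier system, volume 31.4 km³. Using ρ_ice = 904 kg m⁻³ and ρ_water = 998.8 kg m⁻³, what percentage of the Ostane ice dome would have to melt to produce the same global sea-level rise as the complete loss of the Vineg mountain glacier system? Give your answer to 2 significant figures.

≈ 0.65 %

Equal sea-level rise means equal mass of meltwater, i.e. equal mass of ice lost.
Ice mass of Vineg: 2.839×10^13 kg; ice mass of Ostane: 4.391×10^15 kg.
Fraction required = 2.839×10^13 / 4.391×10^15 = 6.46×10^-3 → 0.65 %.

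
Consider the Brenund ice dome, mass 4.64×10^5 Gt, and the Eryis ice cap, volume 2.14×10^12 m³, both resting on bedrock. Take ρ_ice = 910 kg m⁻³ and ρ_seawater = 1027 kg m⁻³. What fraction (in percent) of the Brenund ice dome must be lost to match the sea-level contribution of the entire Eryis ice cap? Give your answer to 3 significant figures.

≈ 0.420 %

Equal sea-level rise means equal mass of meltwater, i.e. equal mass of ice lost.
Ice mass of Eryis: 1.947×10^15 kg; ice mass of Brenund: 4.640×10^17 kg.
Fraction required = 1.947×10^15 / 4.640×10^17 = 4.20×10^-3 → 0.420 %.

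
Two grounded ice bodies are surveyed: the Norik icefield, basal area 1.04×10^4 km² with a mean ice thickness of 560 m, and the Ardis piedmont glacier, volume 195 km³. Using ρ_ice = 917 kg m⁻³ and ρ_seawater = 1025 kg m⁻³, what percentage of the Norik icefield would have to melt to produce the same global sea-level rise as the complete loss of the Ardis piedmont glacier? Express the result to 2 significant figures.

≈ 3.3 %

Equal sea-level rise means equal mass of meltwater, i.e. equal mass of ice lost.
Ice mass of Ardis: 1.788×10^14 kg; ice mass of Norik: 5.341×10^15 kg.
Fraction required = 1.788×10^14 / 5.341×10^15 = 0.0335 → 3.3 %.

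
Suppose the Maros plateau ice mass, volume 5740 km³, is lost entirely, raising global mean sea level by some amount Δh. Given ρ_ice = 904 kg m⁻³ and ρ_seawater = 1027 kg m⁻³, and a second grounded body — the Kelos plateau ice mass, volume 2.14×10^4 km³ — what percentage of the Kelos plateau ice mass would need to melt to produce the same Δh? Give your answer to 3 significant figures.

≈ 26.8 %

Equal sea-level rise means equal mass of meltwater, i.e. equal mass of ice lost.
Ice mass of Maros: 5.189×10^15 kg; ice mass of Kelos: 1.935×10^16 kg.
Fraction required = 5.189×10^15 / 1.935×10^16 = 0.268 → 26.8 %.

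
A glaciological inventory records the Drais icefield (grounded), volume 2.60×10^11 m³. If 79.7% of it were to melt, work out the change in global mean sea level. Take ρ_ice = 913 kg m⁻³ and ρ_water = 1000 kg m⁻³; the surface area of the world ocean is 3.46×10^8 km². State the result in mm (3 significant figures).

Drais: 0.797 × 2.60×10^11 m³ × (913/1000) = 1.892×10^11 m³ of water.
Spread over 3.46×10^14 m² of ocean, Δh = 1.892×10^11 / 3.46×10^14 = 5.47×10^-4 m = 0.547 mm.

≈ 0.547 mm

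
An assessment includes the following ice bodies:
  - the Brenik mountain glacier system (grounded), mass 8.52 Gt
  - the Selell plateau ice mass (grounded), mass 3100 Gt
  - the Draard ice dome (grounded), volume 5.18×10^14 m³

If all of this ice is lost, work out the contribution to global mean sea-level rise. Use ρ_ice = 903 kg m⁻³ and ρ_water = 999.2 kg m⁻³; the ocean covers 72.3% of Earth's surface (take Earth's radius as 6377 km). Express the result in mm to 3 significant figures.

Brenik: 8.52 Gt = 8.520×10^12 kg; dividing by ρ_w = 999.2 kg m⁻³ gives 8.527×10^9 m³ of water.
Selell: 3100 Gt = 3.100×10^15 kg; dividing by ρ_w = 999.2 kg m⁻³ gives 3.102×10^12 m³ of water.
Draard: 5.18×10^14 m³ × (903/999.2) = 4.681×10^14 m³ of water.
Total added water ≈ 4.712×10^14 m³ over 3.69×10^14 m² → Δh = 1.28 m = 1280 mm.

≈ 1280 mm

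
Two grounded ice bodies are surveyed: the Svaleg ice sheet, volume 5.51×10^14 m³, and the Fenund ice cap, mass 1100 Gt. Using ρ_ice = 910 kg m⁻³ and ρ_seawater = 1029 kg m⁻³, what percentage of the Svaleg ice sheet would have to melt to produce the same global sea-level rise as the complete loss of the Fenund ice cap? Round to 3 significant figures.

Equal sea-level rise means equal mass of meltwater, i.e. equal mass of ice lost.
Ice mass of Fenund: 1.100×10^15 kg; ice mass of Svaleg: 5.014×10^17 kg.
Fraction required = 1.100×10^15 / 5.014×10^17 = 2.19×10^-3 → 0.219 %.

≈ 0.219 %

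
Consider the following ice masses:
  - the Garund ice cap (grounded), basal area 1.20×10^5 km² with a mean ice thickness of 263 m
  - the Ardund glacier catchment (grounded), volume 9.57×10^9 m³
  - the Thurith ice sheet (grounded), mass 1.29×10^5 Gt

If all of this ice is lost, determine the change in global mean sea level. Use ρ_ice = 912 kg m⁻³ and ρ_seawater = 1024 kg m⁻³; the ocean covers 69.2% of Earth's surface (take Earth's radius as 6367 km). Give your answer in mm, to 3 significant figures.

≈ 437 mm

Garund: ice volume = 1.20×10^5 km² × 263 m = 3.156×10^4 km³; 3.156×10^4 × (912/1024) = 2.811×10^4 km³ of water.
Ardund: 9.57×10^9 m³ × (912/1024) = 8.523×10^9 m³ of water.
Thurith: 1.29×10^5 Gt = 1.290×10^17 kg; dividing by ρ_w = 1024 kg m⁻³ gives 1.260×10^14 m³ of water.
Total added water ≈ 1.541×10^14 m³ over 3.53×10^14 m² → Δh = 0.437 m = 437 mm.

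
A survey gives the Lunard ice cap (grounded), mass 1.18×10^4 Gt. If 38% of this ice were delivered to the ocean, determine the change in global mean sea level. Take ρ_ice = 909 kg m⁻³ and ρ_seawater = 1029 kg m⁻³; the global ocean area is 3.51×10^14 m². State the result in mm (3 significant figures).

≈ 12.4 mm

Lunard: 0.38 × 1.18×10^4 Gt = 4.484×10^15 kg; dividing by ρ_w = 1029 kg m⁻³ gives 4.358×10^12 m³ of water.
Spread over 3.51×10^14 m² of ocean, Δh = 4.358×10^12 / 3.51×10^14 = 0.0124 m = 12.4 mm.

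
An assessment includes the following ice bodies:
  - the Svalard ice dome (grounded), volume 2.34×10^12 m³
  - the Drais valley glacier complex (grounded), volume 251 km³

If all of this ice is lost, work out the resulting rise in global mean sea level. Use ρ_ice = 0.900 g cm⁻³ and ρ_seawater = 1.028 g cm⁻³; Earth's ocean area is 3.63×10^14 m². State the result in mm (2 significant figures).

Svalard: 2.34×10^12 m³ × (900/1028) = 2.049×10^12 m³ of water.
Drais: 251 km³ × (900/1028) = 219.7 km³ of water.
Total added water ≈ 2.268×10^12 m³ over 3.63×10^14 m² → Δh = 6.25×10^-3 m = 6.2 mm.

≈ 6.2 mm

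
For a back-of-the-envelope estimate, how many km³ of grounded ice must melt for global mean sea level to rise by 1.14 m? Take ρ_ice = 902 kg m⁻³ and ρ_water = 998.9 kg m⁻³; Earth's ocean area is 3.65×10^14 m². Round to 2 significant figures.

≈ 4.6×10^5 km³

Required water volume = Δh × A = 1.14 m × 3.65×10^14 m² = 4.161×10^14 m³ = 4.161×10^5 km³.
Ice volume = water volume × ρ_w/ρ_ice = 4.161×10^5 × 998.9/902 = 4.6×10^5 km³.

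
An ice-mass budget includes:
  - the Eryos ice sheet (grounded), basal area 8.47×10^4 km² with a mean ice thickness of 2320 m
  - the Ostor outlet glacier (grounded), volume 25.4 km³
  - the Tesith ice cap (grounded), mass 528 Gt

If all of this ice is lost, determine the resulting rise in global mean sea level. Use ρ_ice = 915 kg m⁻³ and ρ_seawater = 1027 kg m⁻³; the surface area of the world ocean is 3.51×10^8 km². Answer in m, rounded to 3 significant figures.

≈ 0.500 m

Eryos: ice volume = 8.47×10^4 km² × 2320 m = 1.965×10^5 km³; 1.965×10^5 × (915/1027) = 1.751×10^5 km³ of water.
Ostor: 25.4 km³ × (915/1027) = 22.63 km³ of water.
Tesith: 528 Gt = 5.280×10^14 kg; dividing by ρ_w = 1027 kg m⁻³ gives 5.141×10^11 m³ of water.
Total added water ≈ 1.756×10^14 m³ over 3.51×10^14 m² → Δh = 0.500 m.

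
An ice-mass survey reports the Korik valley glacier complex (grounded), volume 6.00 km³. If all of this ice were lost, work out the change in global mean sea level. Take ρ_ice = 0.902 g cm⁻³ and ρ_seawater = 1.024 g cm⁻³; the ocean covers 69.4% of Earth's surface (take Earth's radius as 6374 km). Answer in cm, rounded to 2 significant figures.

≈ 1.5×10^-3 cm

Korik: 6.00 km³ × (902/1024) = 5.285 km³ of water.
Spread over 3.54×10^14 m² of ocean, Δh = 5.285×10^9 / 3.54×10^14 = 1.49×10^-5 m = 1.5×10^-3 cm.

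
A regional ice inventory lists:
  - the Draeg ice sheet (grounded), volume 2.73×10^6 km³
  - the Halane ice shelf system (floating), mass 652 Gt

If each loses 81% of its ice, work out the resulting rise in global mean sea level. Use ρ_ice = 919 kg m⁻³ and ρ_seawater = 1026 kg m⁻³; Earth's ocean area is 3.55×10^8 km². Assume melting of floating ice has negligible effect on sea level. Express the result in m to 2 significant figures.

≈ 5.6 m

Draeg: 0.81 × 2.73×10^6 km³ × (919/1026) = 1.981×10^6 km³ of water.
The Halane ice shelf system is floating and already displaces its own weight of water, so its melt adds essentially nothing to sea level.
Total added water ≈ 1.981×10^15 m³ over 3.55×10^14 m² → Δh = 5.58 m.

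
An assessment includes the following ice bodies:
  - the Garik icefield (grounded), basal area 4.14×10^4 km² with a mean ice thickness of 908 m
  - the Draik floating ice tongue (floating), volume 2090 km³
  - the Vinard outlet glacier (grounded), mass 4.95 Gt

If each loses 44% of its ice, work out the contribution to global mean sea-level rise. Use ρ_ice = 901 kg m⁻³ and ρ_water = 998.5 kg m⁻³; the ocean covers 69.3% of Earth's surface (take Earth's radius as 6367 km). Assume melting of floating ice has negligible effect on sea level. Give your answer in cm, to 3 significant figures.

Garik: ice volume = 4.14×10^4 km² × 908 m = 3.759×10^4 km³; 0.44 × 3.759×10^4 × (901/998.5) = 1.493×10^4 km³ of water.
The Draik floating ice tongue is floating and already displaces its own weight of water, so its melt adds essentially nothing to sea level.
Vinard: 0.44 × 4.95 Gt = 2.178×10^12 kg; dividing by ρ_w = 998.5 kg m⁻³ gives 2.181×10^9 m³ of water.
Total added water ≈ 1.493×10^13 m³ over 3.53×10^14 m² → Δh = 0.0423 m = 4.23 cm.

≈ 4.23 cm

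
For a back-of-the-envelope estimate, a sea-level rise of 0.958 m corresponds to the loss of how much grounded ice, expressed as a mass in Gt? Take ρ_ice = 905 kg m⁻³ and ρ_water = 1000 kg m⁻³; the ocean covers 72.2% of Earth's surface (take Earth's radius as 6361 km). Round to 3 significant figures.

≈ 3.52×10^5 Gt

Required water volume = Δh × A = 0.958 m × 3.67×10^14 m² = 3.517×10^14 m³.
ρ_w = 1000 kg m⁻³, so the mass of water = 3.517×10^14 m³ × 1000 kg m⁻³ = 3.517×10^17 kg = 3.52×10^5 Gt (and the same mass of ice, by conservation).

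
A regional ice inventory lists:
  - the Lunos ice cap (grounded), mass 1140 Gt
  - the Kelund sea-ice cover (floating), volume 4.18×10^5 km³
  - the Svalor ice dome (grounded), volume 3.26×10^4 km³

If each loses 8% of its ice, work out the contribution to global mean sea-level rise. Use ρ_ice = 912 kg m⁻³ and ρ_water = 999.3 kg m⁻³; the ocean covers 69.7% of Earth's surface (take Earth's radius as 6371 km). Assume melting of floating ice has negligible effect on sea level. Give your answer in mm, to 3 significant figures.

Lunos: 0.08 × 1140 Gt = 9.120×10^13 kg; dividing by ρ_w = 999.3 kg m⁻³ gives 9.126×10^10 m³ of water.
The Kelund sea-ice cover is floating and already displaces its own weight of water, so its melt adds essentially nothing to sea level.
Svalor: 0.08 × 3.26×10^4 km³ × (912/999.3) = 2380 km³ of water.
Total added water ≈ 2.471×10^12 m³ over 3.56×10^14 m² → Δh = 6.95×10^-3 m = 6.95 mm.

≈ 6.95 mm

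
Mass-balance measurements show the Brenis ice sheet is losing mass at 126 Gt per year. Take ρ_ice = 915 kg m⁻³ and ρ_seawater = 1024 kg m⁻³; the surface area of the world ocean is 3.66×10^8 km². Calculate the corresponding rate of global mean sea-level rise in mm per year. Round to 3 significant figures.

≈ 0.336 mm/yr

ρ_w = 1024 kg m⁻³. Annual water volume added = 126 Gt / ρ_w = 1.260×10^14 kg / 1024 kg m⁻³ = 1.230×10^11 m³.
Δh per year = 1.230×10^11 / 3.66×10^14 = 3.36×10^-4 m = 0.336 mm.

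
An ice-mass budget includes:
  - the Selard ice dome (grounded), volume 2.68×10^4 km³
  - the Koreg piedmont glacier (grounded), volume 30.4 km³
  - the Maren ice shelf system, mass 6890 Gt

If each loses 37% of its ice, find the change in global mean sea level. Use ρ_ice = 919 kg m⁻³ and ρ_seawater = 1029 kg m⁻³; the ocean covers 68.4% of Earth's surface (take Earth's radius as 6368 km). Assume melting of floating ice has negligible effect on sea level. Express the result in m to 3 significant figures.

Selard: 0.37 × 2.68×10^4 km³ × (919/1029) = 8856 km³ of water.
Koreg: 0.37 × 30.4 km³ × (919/1029) = 10.05 km³ of water.
The Maren ice shelf system is floating and already displaces its own weight of water, so its melt adds essentially nothing to sea level.
Total added water ≈ 8.866×10^12 m³ over 3.49×10^14 m² → Δh = 0.0254 m.

≈ 0.0254 m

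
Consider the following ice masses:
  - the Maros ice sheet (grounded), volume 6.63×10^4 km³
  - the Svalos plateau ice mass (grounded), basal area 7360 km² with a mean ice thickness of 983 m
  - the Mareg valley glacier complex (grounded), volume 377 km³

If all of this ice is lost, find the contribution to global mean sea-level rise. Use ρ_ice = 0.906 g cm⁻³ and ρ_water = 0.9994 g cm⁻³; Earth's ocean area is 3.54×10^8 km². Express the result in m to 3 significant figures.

Maros: 6.63×10^4 km³ × (906/999.4) = 6.010×10^4 km³ of water.
Svalos: ice volume = 7360 km² × 983 m = 7235 km³; 7235 × (906/999.4) = 6559 km³ of water.
Mareg: 377 km³ × (906/999.4) = 341.8 km³ of water.
Total added water ≈ 6.700×10^13 m³ over 3.54×10^14 m² → Δh = 0.189 m.

≈ 0.189 m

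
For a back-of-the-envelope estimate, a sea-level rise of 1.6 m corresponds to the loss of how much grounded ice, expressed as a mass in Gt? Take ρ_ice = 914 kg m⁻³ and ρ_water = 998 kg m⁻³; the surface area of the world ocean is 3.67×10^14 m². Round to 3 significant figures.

≈ 5.86×10^5 Gt

Required water volume = Δh × A = 1.6 m × 3.67×10^14 m² = 5.872×10^14 m³.
ρ_w = 998 kg m⁻³, so the mass of water = 5.872×10^14 m³ × 998 kg m⁻³ = 5.860×10^17 kg = 5.86×10^5 Gt (and the same mass of ice, by conservation).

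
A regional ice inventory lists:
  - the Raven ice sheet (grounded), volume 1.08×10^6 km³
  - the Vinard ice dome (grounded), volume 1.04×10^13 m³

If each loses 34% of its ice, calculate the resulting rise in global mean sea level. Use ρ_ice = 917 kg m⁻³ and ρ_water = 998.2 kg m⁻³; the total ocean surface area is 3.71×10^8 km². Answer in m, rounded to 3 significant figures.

Raven: 0.34 × 1.08×10^6 km³ × (917/998.2) = 3.373×10^5 km³ of water.
Vinard: 0.34 × 1.04×10^13 m³ × (917/998.2) = 3.248×10^12 m³ of water.
Total added water ≈ 3.406×10^14 m³ over 3.71×10^14 m² → Δh = 0.918 m.

≈ 0.918 m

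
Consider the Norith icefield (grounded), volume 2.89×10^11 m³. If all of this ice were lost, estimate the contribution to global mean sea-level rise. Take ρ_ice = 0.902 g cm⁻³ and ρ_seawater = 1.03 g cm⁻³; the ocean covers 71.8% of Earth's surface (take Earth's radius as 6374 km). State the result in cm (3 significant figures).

Norith: 2.89×10^11 m³ × (902/1030) = 2.531×10^11 m³ of water.
Spread over 3.67×10^14 m² of ocean, Δh = 2.531×10^11 / 3.67×10^14 = 6.90×10^-4 m = 0.0690 cm.

≈ 0.0690 cm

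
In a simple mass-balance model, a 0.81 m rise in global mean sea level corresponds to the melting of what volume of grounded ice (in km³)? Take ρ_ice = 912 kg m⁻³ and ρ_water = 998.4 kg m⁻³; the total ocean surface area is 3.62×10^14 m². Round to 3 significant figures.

Required water volume = Δh × A = 0.81 m × 3.62×10^14 m² = 2.932×10^14 m³ = 2.932×10^5 km³.
Ice volume = water volume × ρ_w/ρ_ice = 2.932×10^5 × 998.4/912 = 3.21×10^5 km³.

≈ 3.21×10^5 km³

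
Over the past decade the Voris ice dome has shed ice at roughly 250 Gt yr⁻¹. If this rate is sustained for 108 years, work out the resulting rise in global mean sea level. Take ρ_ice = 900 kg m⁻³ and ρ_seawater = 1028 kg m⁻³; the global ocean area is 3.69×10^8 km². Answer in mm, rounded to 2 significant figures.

≈ 71 mm

Total mass lost = 250 Gt/yr × 108 yr = 2.700×10^4 Gt = 2.700×10^16 kg.
ρ_w = 1028 kg m⁻³, so water volume = 2.700×10^16 / 1028 = 2.626×10^13 m³.
Δh = 2.626×10^13 / 3.69×10^14 = 0.0712 m = 71 mm.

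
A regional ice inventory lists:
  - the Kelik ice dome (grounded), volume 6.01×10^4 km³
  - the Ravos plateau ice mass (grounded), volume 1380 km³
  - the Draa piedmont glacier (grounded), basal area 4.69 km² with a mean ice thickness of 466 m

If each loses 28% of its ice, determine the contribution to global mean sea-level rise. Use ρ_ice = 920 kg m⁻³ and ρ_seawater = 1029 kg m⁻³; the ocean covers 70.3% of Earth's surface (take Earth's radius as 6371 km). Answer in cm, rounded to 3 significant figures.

Kelik: 0.28 × 6.01×10^4 km³ × (920/1029) = 1.505×10^4 km³ of water.
Ravos: 0.28 × 1380 km³ × (920/1029) = 345.5 km³ of water.
Draa: ice volume = 4.69 km² × 466 m = 2.186 km³; 0.28 × 2.186 × (920/1029) = 0.5471 km³ of water.
Total added water ≈ 1.539×10^13 m³ over 3.59×10^14 m² → Δh = 0.0429 m = 4.29 cm.

≈ 4.29 cm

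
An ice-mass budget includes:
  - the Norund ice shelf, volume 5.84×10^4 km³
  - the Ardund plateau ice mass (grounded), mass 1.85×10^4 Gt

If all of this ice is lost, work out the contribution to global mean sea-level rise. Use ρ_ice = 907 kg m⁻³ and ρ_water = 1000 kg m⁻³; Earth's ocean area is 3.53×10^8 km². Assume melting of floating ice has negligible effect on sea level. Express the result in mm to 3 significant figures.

≈ 52.4 mm

The Norund ice shelf is floating and already displaces its own weight of water, so its melt adds essentially nothing to sea level.
Ardund: 1.85×10^4 Gt = 1.850×10^16 kg; dividing by ρ_w = 1000 kg m⁻³ gives 1.850×10^13 m³ of water.
Total added water ≈ 1.850×10^13 m³ over 3.53×10^14 m² → Δh = 0.0524 m = 52.4 mm.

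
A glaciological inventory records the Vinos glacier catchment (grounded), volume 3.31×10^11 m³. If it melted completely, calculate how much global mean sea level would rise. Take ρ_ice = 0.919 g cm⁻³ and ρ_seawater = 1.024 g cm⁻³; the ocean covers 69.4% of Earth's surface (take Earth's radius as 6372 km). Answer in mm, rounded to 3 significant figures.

≈ 0.839 mm

Vinos: 3.31×10^11 m³ × (919/1024) = 2.971×10^11 m³ of water.
Spread over 3.54×10^14 m² of ocean, Δh = 2.971×10^11 / 3.54×10^14 = 8.39×10^-4 m = 0.839 mm.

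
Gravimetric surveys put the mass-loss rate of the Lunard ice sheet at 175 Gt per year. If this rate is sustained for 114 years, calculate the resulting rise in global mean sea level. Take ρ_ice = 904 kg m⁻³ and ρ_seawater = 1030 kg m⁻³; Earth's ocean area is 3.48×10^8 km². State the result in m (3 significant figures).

≈ 0.0557 m

Total mass lost = 175 Gt/yr × 114 yr = 1.995×10^4 Gt = 1.995×10^16 kg.
ρ_w = 1030 kg m⁻³, so water volume = 1.995×10^16 / 1030 = 1.937×10^13 m³.
Δh = 1.937×10^13 / 3.48×10^14 = 0.0557 m.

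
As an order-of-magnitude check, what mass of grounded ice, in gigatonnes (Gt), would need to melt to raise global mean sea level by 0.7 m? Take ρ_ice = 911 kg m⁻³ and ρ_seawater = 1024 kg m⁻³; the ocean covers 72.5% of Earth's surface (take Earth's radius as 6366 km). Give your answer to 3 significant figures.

Required water volume = Δh × A = 0.7 m × 3.69×10^14 m² = 2.585×10^14 m³.
ρ_w = 1024 kg m⁻³, so the mass of water = 2.585×10^14 m³ × 1024 kg m⁻³ = 2.647×10^17 kg = 2.65×10^5 Gt (and the same mass of ice, by conservation).

≈ 2.65×10^5 Gt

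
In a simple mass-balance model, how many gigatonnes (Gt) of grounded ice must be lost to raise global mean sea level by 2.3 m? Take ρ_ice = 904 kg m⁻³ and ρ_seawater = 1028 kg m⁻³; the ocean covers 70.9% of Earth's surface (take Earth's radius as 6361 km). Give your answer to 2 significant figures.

≈ 8.5×10^5 Gt

Required water volume = Δh × A = 2.3 m × 3.61×10^14 m² = 8.292×10^14 m³.
ρ_w = 1028 kg m⁻³, so the mass of water = 8.292×10^14 m³ × 1028 kg m⁻³ = 8.524×10^17 kg = 8.5×10^5 Gt (and the same mass of ice, by conservation).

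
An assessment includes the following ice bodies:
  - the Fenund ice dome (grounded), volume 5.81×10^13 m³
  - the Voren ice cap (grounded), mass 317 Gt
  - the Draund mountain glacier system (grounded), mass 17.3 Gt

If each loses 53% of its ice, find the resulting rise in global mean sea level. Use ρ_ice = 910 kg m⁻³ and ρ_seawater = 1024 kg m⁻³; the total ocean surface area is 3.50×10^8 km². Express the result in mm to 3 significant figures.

Fenund: 0.53 × 5.81×10^13 m³ × (910/1024) = 2.736×10^13 m³ of water.
Voren: 0.53 × 317 Gt = 1.680×10^14 kg; dividing by ρ_w = 1024 kg m⁻³ gives 1.641×10^11 m³ of water.
Draund: 0.53 × 17.3 Gt = 9.169×10^12 kg; dividing by ρ_w = 1024 kg m⁻³ gives 8.954×10^9 m³ of water.
Total added water ≈ 2.754×10^13 m³ over 3.50×10^14 m² → Δh = 0.0787 m = 78.7 mm.

≈ 78.7 mm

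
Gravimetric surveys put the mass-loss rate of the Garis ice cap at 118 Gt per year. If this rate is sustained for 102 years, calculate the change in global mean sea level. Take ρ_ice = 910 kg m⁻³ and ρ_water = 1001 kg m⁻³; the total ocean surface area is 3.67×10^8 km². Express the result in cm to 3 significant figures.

Total mass lost = 118 Gt/yr × 102 yr = 1.204×10^4 Gt = 1.204×10^16 kg.
ρ_w = 1001 kg m⁻³, so water volume = 1.204×10^16 / 1001 = 1.202×10^13 m³.
Δh = 1.202×10^13 / 3.67×10^14 = 0.0328 m = 3.28 cm.

≈ 3.28 cm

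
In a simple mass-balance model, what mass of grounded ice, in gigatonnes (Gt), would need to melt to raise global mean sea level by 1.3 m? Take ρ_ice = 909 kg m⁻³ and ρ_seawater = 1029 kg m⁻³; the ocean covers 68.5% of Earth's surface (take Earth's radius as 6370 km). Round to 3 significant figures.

≈ 4.67×10^5 Gt

Required water volume = Δh × A = 1.3 m × 3.49×10^14 m² = 4.541×10^14 m³.
ρ_w = 1029 kg m⁻³, so the mass of water = 4.541×10^14 m³ × 1029 kg m⁻³ = 4.672×10^17 kg = 4.67×10^5 Gt (and the same mass of ice, by conservation).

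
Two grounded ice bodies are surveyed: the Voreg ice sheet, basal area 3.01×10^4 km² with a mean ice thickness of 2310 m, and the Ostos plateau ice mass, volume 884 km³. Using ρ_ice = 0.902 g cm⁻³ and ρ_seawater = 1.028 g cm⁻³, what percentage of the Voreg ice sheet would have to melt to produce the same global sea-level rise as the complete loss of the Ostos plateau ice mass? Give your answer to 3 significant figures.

Equal sea-level rise means equal mass of meltwater, i.e. equal mass of ice lost.
Ice mass of Ostos: 7.974×10^14 kg; ice mass of Voreg: 6.272×10^16 kg.
Fraction required = 7.974×10^14 / 6.272×10^16 = 0.0127 → 1.27 %.

≈ 1.27 %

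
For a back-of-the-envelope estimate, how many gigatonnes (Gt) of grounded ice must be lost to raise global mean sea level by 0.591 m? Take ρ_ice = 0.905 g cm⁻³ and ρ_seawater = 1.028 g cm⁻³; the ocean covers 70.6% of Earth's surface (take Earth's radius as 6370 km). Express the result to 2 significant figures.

≈ 2.2×10^5 Gt

Required water volume = Δh × A = 0.591 m × 3.60×10^14 m² = 2.128×10^14 m³.
ρ_w = 1.028 g cm⁻³ = 1028 kg m⁻³, so the mass of water = 2.128×10^14 m³ × 1028 kg m⁻³ = 2.187×10^17 kg = 2.2×10^5 Gt (and the same mass of ice, by conservation).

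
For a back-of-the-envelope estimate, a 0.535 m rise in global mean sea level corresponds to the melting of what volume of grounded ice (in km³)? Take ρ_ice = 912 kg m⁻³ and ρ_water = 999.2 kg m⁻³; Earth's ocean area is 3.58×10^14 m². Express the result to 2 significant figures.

Required water volume = Δh × A = 0.535 m × 3.58×10^14 m² = 1.915×10^14 m³ = 1.915×10^5 km³.
Ice volume = water volume × ρ_w/ρ_ice = 1.915×10^5 × 999.2/912 = 2.1×10^5 km³.

≈ 2.1×10^5 km³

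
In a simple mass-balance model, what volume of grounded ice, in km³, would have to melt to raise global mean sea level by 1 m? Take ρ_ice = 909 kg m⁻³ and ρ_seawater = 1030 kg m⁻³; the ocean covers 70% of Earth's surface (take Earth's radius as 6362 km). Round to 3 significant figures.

≈ 4.03×10^5 km³

Required water volume = Δh × A = 1 m × 3.56×10^14 m² = 3.560×10^14 m³ = 3.560×10^5 km³.
Ice volume = water volume × ρ_w/ρ_ice = 3.560×10^5 × 1030/909 = 4.03×10^5 km³.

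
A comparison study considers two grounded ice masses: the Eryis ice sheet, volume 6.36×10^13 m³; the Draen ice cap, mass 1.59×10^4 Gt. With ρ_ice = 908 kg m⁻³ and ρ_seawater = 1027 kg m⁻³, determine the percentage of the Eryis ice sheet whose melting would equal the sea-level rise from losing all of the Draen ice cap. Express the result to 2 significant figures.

Equal sea-level rise means equal mass of meltwater, i.e. equal mass of ice lost.
Ice mass of Draen: 1.590×10^16 kg; ice mass of Eryis: 5.775×10^16 kg.
Fraction required = 1.590×10^16 / 5.775×10^16 = 0.275 → 28 %.

≈ 28 %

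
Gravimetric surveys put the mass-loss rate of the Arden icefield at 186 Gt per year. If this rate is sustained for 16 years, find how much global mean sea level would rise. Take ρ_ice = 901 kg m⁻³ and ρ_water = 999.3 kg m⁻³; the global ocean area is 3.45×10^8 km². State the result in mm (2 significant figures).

Total mass lost = 186 Gt/yr × 16 yr = 2976 Gt = 2.976×10^15 kg.
ρ_w = 999.3 kg m⁻³, so water volume = 2.976×10^15 / 999.3 = 2.978×10^12 m³.
Δh = 2.978×10^12 / 3.45×10^14 = 8.63×10^-3 m = 8.6 mm.

≈ 8.6 mm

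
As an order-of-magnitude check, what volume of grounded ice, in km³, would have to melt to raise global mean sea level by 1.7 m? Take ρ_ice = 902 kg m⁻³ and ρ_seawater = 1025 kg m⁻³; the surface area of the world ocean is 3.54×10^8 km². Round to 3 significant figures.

≈ 6.84×10^5 km³

Required water volume = Δh × A = 1.7 m × 3.54×10^14 m² = 6.018×10^14 m³ = 6.018×10^5 km³.
Ice volume = water volume × ρ_w/ρ_ice = 6.018×10^5 × 1025/902 = 6.84×10^5 km³.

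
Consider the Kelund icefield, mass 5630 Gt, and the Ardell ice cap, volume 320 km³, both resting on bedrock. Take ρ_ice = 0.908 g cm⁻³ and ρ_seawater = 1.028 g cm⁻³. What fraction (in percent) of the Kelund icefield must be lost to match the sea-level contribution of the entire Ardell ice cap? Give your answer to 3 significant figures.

Equal sea-level rise means equal mass of meltwater, i.e. equal mass of ice lost.
Ice mass of Ardell: 2.906×10^14 kg; ice mass of Kelund: 5.630×10^15 kg.
Fraction required = 2.906×10^14 / 5.630×10^15 = 0.0516 → 5.16 %.

≈ 5.16 %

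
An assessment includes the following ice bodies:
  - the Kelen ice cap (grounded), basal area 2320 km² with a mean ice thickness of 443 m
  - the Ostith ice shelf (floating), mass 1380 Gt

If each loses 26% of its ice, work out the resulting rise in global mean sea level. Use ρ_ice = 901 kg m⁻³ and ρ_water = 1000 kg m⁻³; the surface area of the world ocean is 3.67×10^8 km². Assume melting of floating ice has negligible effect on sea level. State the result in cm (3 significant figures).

Kelen: ice volume = 2320 km² × 443 m = 1028 km³; 0.26 × 1028 × (901/1000) = 240.8 km³ of water.
The Ostith ice shelf is floating and already displaces its own weight of water, so its melt adds essentially nothing to sea level.
Total added water ≈ 2.408×10^11 m³ over 3.67×10^14 m² → Δh = 6.56×10^-4 m = 0.0656 cm.

≈ 0.0656 cm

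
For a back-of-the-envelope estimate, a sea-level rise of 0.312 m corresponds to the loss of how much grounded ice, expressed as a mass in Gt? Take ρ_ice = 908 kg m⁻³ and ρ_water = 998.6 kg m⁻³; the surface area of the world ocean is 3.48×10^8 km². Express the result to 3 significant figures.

≈ 1.08×10^5 Gt

Required water volume = Δh × A = 0.312 m × 3.48×10^14 m² = 1.086×10^14 m³.
ρ_w = 998.6 kg m⁻³, so the mass of water = 1.086×10^14 m³ × 998.6 kg m⁻³ = 1.084×10^17 kg = 1.08×10^5 Gt (and the same mass of ice, by conservation).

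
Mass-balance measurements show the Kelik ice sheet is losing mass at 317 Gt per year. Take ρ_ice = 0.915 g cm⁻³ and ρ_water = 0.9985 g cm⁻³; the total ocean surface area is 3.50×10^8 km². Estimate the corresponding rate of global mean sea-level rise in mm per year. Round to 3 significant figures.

≈ 0.907 mm/yr

ρ_w = 0.9985 g cm⁻³ = 998.5 kg m⁻³. Annual water volume added = 317 Gt / ρ_w = 3.170×10^14 kg / 998.5 kg m⁻³ = 3.175×10^11 m³.
Δh per year = 3.175×10^11 / 3.50×10^14 = 9.07×10^-4 m = 0.907 mm.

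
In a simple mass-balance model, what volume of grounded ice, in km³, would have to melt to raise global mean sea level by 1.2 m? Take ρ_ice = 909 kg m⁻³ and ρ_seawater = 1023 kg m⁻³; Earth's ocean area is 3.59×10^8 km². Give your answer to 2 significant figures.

Required water volume = Δh × A = 1.2 m × 3.59×10^14 m² = 4.308×10^14 m³ = 4.308×10^5 km³.
Ice volume = water volume × ρ_w/ρ_ice = 4.308×10^5 × 1023/909 = 4.8×10^5 km³.

≈ 4.8×10^5 km³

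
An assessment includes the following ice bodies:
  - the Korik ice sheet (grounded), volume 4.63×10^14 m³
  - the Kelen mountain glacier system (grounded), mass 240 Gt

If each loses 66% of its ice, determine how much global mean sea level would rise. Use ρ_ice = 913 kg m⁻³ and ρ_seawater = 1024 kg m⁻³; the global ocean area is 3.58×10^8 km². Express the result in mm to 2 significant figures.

Korik: 0.66 × 4.63×10^14 m³ × (913/1024) = 2.725×10^14 m³ of water.
Kelen: 0.66 × 240 Gt = 1.584×10^14 kg; dividing by ρ_w = 1024 kg m⁻³ gives 1.547×10^11 m³ of water.
Total added water ≈ 2.726×10^14 m³ over 3.58×10^14 m² → Δh = 0.761 m = 760 mm.

≈ 760 mm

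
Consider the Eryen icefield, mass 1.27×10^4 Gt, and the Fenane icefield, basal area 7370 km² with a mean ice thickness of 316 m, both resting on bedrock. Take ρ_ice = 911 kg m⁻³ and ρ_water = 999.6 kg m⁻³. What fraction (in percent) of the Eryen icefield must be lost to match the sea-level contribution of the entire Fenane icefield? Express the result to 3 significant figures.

≈ 16.7 %

Equal sea-level rise means equal mass of meltwater, i.e. equal mass of ice lost.
Ice mass of Fenane: 2.122×10^15 kg; ice mass of Eryen: 1.270×10^16 kg.
Fraction required = 2.122×10^15 / 1.270×10^16 = 0.167 → 16.7 %.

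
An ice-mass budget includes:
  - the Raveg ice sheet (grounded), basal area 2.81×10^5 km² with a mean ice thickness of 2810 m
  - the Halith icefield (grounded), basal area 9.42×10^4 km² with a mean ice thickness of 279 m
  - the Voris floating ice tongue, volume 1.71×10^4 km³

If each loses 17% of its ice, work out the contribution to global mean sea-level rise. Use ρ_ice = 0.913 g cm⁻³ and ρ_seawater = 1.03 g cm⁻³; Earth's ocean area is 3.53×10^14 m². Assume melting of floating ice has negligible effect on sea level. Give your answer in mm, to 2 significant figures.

Raveg: ice volume = 2.81×10^5 km² × 2810 m = 7.896×10^5 km³; 0.17 × 7.896×10^5 × (913/1030) = 1.190×10^5 km³ of water.
Halith: ice volume = 9.42×10^4 km² × 279 m = 2.628×10^4 km³; 0.17 × 2.628×10^4 × (913/1030) = 3960 km³ of water.
The Voris floating ice tongue is floating and already displaces its own weight of water, so its melt adds essentially nothing to sea level.
Total added water ≈ 1.229×10^14 m³ over 3.53×10^14 m² → Δh = 0.348 m = 350 mm.

≈ 350 mm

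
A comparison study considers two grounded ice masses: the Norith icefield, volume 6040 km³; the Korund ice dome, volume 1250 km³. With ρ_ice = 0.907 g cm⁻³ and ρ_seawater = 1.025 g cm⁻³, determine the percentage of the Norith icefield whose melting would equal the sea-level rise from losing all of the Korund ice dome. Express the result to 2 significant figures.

Equal sea-level rise means equal mass of meltwater, i.e. equal mass of ice lost.
Ice mass of Korund: 1.134×10^15 kg; ice mass of Norith: 5.478×10^15 kg.
Fraction required = 1.134×10^15 / 5.478×10^15 = 0.207 → 21 %.

≈ 21 %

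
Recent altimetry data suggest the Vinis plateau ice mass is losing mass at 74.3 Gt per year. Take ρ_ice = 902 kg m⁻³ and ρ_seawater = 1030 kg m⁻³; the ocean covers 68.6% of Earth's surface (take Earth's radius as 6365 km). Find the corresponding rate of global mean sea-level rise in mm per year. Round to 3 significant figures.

≈ 0.207 mm/yr

ρ_w = 1030 kg m⁻³. Annual water volume added = 74.3 Gt / ρ_w = 7.430×10^13 kg / 1030 kg m⁻³ = 7.214×10^10 m³.
Δh per year = 7.214×10^10 / 3.49×10^14 = 2.07×10^-4 m = 0.207 mm.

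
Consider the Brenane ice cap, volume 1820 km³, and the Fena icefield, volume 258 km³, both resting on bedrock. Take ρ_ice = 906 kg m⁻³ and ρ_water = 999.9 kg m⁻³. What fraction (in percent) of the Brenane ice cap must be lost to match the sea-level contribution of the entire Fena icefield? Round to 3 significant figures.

Equal sea-level rise means equal mass of meltwater, i.e. equal mass of ice lost.
Ice mass of Fena: 2.337×10^14 kg; ice mass of Brenane: 1.649×10^15 kg.
Fraction required = 2.337×10^14 / 1.649×10^15 = 0.142 → 14.2 %.

≈ 14.2 %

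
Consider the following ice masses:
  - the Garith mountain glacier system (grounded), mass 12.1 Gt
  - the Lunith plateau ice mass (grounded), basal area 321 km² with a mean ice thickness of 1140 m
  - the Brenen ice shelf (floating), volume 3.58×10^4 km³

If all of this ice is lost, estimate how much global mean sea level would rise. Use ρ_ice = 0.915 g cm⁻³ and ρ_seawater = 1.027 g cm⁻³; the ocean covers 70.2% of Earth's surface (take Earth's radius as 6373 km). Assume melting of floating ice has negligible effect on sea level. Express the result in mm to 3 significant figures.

Garith: 12.1 Gt = 1.210×10^13 kg; dividing by ρ_w = 1.027 g cm⁻³ = 1027 kg m⁻³ gives 1.178×10^10 m³ of water.
Lunith: ice volume = 321 km² × 1140 m = 365.9 km³; 365.9 × (915/1027) = 326.0 km³ of water.
The Brenen ice shelf is floating and already displaces its own weight of water, so its melt adds essentially nothing to sea level.
Total added water ≈ 3.378×10^11 m³ over 3.58×10^14 m² → Δh = 9.43×10^-4 m = 0.943 mm.

≈ 0.943 mm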